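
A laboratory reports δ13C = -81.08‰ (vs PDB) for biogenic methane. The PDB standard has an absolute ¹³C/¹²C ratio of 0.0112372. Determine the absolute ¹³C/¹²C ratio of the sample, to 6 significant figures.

0.0103261

R_sample = R_standard × (δ13C/1000 + 1)
R_sample = 0.0112372 × (-81.08/1000 + 1) = 0.0112372 × 0.918920
R_sample = 0.0103261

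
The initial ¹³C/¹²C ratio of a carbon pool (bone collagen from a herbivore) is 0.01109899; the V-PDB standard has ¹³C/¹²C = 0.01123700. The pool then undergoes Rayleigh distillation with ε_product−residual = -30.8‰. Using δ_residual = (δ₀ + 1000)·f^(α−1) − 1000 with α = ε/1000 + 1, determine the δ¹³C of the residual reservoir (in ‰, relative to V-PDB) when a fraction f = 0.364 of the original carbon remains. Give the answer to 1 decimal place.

18.9‰

δ₀ = (0.01109899/0.01123700 − 1)×1000 = (0.987718 − 1)×1000 = -12.282‰
α − 1 = ε/1000 = -0.0308
f^(α−1) = 0.364^(-0.0308) = 1.031616
δ_res = (-12.282 + 1000) × 1.031616 − 1000 = 1018.946 − 1000 = 18.95‰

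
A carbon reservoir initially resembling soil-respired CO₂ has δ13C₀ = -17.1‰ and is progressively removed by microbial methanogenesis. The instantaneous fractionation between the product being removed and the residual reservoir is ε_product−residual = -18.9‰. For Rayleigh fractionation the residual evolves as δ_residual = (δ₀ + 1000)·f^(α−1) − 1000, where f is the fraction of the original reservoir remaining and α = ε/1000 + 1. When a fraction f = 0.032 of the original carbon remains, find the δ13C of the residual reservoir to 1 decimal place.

49.0‰

Rayleigh residual: δ_res = (δ₀ + 1000)·f^(α−1) − 1000
α = ε/1000 + 1 = 0.98110, so α − 1 = -0.01890
f^(α−1) = 0.032^(-0.01890) = 1.067217
δ_res = (-17.1 + 1000) × 1.067217 − 1000 = 1048.967 − 1000 = 48.97‰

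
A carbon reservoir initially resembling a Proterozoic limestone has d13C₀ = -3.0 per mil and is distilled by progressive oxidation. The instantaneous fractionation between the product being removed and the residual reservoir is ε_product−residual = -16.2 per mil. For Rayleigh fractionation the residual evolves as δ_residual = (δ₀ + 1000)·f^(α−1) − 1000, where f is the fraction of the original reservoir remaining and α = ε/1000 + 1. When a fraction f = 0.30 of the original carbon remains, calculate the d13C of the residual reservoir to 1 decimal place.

16.6 per mil

Rayleigh residual: δ_res = (δ₀ + 1000)·f^(α−1) − 1000
α = ε/1000 + 1 = 0.98380, so α − 1 = -0.01620
f^(α−1) = 0.30^(-0.01620) = 1.019696
δ_res = (-3.0 + 1000) × 1.019696 − 1000 = 1016.637 − 1000 = 16.64 per mil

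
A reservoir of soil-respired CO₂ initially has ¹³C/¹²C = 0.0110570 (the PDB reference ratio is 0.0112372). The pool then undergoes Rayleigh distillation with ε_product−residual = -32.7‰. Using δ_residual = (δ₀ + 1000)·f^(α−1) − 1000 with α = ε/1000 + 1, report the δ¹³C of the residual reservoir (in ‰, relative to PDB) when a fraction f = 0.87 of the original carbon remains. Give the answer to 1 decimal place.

-11.5‰

δ₀ = (0.0110570/0.0112372 − 1)×1000 = (0.983964 − 1)×1000 = -16.036‰
α − 1 = ε/1000 = -0.0327
f^(α−1) = 0.87^(-0.0327) = 1.004564
δ_res = (-16.036 + 1000) × 1.004564 − 1000 = 988.455 − 1000 = -11.54‰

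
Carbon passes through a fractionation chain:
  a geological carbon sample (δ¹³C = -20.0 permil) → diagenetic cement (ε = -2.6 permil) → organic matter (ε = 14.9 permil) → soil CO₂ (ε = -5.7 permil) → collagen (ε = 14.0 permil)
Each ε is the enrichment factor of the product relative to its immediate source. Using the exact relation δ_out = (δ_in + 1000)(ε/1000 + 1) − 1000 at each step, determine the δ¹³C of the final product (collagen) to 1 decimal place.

step 1: δ = (-20.00 + 1000)·(-2.6/1000 + 1) − 1000 = -22.55 permil
step 2: δ = (-22.55 + 1000)·(14.9/1000 + 1) − 1000 = -7.98 permil
step 3: δ = (-7.98 + 1000)·(-5.7/1000 + 1) − 1000 = -13.64 permil
step 4: δ = (-13.64 + 1000)·(14.0/1000 + 1) − 1000 = 0.17 permil

0.2 permil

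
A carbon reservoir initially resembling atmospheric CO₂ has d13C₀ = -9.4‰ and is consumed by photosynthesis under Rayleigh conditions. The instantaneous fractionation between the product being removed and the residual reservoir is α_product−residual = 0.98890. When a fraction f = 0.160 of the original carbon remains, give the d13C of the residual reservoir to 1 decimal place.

Rayleigh residual: δ_res = (δ₀ + 1000)·f^(α−1) − 1000
α − 1 = -0.01110
f^(α−1) = 0.160^(-0.01110) = 1.020550
δ_res = (-9.4 + 1000) × 1.020550 − 1000 = 1010.957 − 1000 = 10.96‰

11.0‰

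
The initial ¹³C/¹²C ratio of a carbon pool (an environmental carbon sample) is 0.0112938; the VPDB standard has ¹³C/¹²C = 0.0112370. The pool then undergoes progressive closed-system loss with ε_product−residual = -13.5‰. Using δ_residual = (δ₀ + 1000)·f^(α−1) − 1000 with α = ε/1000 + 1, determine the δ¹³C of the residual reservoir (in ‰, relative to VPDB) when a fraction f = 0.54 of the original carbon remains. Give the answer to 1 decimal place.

13.5‰

δ₀ = (0.0112938/0.0112370 − 1)×1000 = (1.005055 − 1)×1000 = 5.055‰
α − 1 = ε/1000 = -0.0135
f^(α−1) = 0.54^(-0.0135) = 1.008353
δ_res = (5.055 + 1000) × 1.008353 − 1000 = 1013.450 − 1000 = 13.45‰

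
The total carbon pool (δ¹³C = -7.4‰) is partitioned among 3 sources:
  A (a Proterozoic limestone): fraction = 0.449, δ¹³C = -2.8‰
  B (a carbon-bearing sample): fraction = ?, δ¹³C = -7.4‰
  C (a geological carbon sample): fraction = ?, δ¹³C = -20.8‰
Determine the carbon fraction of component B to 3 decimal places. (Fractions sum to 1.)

0.397

Let f_B and f_C be the unknown fractions; fractions sum to 1 so f_B + f_C = 0.551.
Mass balance: Σ fᵢ·δᵢ = δ_bulk ⇒ f_B·(-7.4) + f_C·(-20.8) = -7.4 − (-1.257) = -6.143
Substitute f_C = 0.551 − f_B:
f_B·(-7.4 − -20.8) = -6.143 − 0.551×(-20.8) = 5.318
f_B = 5.318 / 13.4 = 0.3969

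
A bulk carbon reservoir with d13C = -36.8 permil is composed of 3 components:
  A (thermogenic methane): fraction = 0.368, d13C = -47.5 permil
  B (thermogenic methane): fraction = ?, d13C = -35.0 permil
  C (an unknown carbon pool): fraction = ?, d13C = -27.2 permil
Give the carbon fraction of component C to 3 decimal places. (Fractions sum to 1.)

Let f_C and f_B be the unknown fractions; fractions sum to 1 so f_C + f_B = 0.632.
Mass balance: Σ fᵢ·δᵢ = δ_bulk ⇒ f_C·(-27.2) + f_B·(-35.0) = -36.8 − (-17.480) = -19.320
Substitute f_B = 0.632 − f_C:
f_C·(-27.2 − -35.0) = -19.320 − 0.632×(-35.0) = 2.800
f_C = 2.800 / 7.8 = 0.3590

0.359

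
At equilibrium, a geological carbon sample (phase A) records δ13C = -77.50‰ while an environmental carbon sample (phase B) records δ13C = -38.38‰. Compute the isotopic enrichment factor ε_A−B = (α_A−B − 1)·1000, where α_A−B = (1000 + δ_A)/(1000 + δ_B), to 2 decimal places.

α_A−B = (1000 + -77.50) / (1000 + -38.38) = 922.50 / 961.62 = 0.959319
ε_A−B = (0.959319 − 1) × 1000 = -40.681‰
(The approximation ε ≈ δ_A − δ_B would give -39.12‰.)

-40.68‰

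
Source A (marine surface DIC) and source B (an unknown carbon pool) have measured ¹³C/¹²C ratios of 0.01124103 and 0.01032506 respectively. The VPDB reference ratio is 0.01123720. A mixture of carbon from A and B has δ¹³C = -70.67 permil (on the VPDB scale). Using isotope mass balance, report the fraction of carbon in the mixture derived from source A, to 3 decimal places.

0.129

δ_A = (0.01124103/0.01123720 − 1)×1000 = (1.000341 − 1)×1000 = 0.341 permil
δ_B = (0.01032506/0.01123720 − 1)×1000 = (0.918829 − 1)×1000 = -81.171 permil
f_A = (δ_mix − δ_B)/(δ_A − δ_B) = (-70.67 − (-81.171))/(0.341 − (-81.171))
f_A = 10.501 / 81.512 = 0.1288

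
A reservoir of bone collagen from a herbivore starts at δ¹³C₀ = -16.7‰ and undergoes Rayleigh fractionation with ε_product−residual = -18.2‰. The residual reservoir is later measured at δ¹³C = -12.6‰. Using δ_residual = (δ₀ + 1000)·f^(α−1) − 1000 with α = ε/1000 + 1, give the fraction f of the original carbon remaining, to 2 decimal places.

0.80

α − 1 = ε/1000 = -0.0182
(δ_res + 1000)/(δ₀ + 1000) = (-12.6 + 1000)/(-16.7 + 1000) = 987.4/983.3 = 1.004170
f = 1.004170^(1/-0.0182) = exp(ln(1.004170)/-0.0182) = exp(0.00416/-0.0182)
f = exp(-0.2286) = 0.7956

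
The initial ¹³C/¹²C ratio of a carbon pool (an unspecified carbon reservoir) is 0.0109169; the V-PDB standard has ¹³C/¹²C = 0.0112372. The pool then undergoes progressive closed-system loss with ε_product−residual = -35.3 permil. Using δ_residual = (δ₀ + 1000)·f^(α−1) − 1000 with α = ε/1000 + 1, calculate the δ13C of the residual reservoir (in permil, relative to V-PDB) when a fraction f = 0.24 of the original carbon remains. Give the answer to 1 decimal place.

δ₀ = (0.0109169/0.0112372 − 1)×1000 = (0.971496 − 1)×1000 = -28.504 permil
α − 1 = ε/1000 = -0.0353
f^(α−1) = 0.24^(-0.0353) = 1.051668
δ_res = (-28.504 + 1000) × 1.051668 − 1000 = 1021.691 − 1000 = 21.69 permil

21.7 permil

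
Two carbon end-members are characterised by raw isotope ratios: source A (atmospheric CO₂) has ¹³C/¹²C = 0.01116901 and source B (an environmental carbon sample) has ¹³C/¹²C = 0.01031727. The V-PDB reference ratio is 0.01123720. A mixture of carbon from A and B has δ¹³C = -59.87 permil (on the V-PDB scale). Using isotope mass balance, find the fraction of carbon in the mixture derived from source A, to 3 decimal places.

δ_A = (0.01116901/0.01123720 − 1)×1000 = (0.993932 − 1)×1000 = -6.068 permil
δ_B = (0.01031727/0.01123720 − 1)×1000 = (0.918135 − 1)×1000 = -81.865 permil
f_A = (δ_mix − δ_B)/(δ_A − δ_B) = (-59.87 − (-81.865))/(-6.068 − (-81.865))
f_A = 21.995 / 75.796 = 0.2902

0.290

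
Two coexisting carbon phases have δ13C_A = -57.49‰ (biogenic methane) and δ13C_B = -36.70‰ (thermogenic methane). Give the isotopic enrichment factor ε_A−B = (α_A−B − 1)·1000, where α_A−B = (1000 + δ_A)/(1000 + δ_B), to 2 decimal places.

-21.58‰

α_A−B = (1000 + -57.49) / (1000 + -36.70) = 942.51 / 963.30 = 0.978418
ε_A−B = (0.978418 − 1) × 1000 = -21.582‰
(The approximation ε ≈ δ_A − δ_B would give -20.79‰.)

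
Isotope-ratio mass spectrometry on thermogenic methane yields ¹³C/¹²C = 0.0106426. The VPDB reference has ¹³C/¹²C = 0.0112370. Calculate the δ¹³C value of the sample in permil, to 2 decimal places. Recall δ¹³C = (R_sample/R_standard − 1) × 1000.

-52.90 permil

δ¹³C = (R_sample / R_standard − 1) × 1000
R_sample / R_standard = 0.0106426 / 0.0112370 = 0.947103
δ¹³C = (0.947103 − 1) × 1000 = -52.897 permil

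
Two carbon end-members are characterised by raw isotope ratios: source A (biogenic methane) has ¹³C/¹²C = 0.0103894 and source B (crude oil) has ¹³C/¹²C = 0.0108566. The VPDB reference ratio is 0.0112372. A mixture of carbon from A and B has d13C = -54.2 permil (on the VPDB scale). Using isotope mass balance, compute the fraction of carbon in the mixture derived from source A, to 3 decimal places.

δ_A = (0.0103894/0.0112372 − 1)×1000 = (0.924554 − 1)×1000 = -75.446 permil
δ_B = (0.0108566/0.0112372 − 1)×1000 = (0.966130 − 1)×1000 = -33.870 permil
f_A = (δ_mix − δ_B)/(δ_A − δ_B) = (-54.2 − (-33.870))/(-75.446 − (-33.870))
f_A = -20.330 / -41.576 = 0.4890

0.489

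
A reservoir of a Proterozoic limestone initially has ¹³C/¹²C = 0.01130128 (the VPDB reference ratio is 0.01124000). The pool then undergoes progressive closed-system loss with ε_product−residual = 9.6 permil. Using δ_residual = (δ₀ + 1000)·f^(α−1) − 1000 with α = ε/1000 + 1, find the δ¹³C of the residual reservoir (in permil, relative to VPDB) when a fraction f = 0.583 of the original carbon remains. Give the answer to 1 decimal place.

0.3 permil

δ₀ = (0.01130128/0.01124000 − 1)×1000 = (1.005452 − 1)×1000 = 5.452 permil
α − 1 = ε/1000 = 0.0096
f^(α−1) = 0.583^(0.0096) = 0.994834
δ_res = (5.452 + 1000) × 0.994834 − 1000 = 1000.257 − 1000 = 0.26 permil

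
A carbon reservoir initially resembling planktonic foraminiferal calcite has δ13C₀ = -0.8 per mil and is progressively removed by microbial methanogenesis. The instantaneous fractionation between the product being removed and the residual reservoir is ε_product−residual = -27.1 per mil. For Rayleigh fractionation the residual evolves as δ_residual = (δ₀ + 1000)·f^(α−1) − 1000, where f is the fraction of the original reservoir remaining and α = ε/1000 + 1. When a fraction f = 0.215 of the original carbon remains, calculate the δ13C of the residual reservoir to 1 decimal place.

Rayleigh residual: δ_res = (δ₀ + 1000)·f^(α−1) − 1000
α = ε/1000 + 1 = 0.97290, so α − 1 = -0.02710
f^(α−1) = 0.215^(-0.02710) = 1.042536
δ_res = (-0.8 + 1000) × 1.042536 − 1000 = 1041.702 − 1000 = 41.70 per mil

41.7 per mil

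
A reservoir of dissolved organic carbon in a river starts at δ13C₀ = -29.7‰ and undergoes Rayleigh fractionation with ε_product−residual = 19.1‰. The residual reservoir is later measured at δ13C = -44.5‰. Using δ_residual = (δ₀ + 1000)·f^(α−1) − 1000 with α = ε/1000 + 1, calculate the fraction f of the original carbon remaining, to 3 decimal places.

α − 1 = ε/1000 = 0.0191
(δ_res + 1000)/(δ₀ + 1000) = (-44.5 + 1000)/(-29.7 + 1000) = 955.5/970.3 = 0.984747
f = 0.984747^(1/0.0191) = exp(ln(0.984747)/0.0191) = exp(-0.01537/0.0191)
f = exp(-0.8047) = 0.4472

0.447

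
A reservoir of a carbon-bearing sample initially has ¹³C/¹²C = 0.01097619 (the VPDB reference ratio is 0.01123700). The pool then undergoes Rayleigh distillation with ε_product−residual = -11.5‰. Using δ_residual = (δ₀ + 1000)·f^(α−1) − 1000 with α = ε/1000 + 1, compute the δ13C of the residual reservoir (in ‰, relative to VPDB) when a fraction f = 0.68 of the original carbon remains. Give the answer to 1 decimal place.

δ₀ = (0.01097619/0.01123700 − 1)×1000 = (0.976790 − 1)×1000 = -23.210‰
α − 1 = ε/1000 = -0.0115
f^(α−1) = 0.68^(-0.0115) = 1.004445
δ_res = (-23.210 + 1000) × 1.004445 − 1000 = 981.132 − 1000 = -18.87‰

-18.9‰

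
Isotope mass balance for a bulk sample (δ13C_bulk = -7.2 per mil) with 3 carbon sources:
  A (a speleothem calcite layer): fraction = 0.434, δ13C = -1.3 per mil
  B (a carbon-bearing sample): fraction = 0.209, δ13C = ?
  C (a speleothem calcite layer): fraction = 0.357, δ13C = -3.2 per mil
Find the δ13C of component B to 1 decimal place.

Isotope mass balance: δ_bulk = Σ fᵢ·δᵢ.
-7.2 = 0.434×(-1.3) + 0.209×δ_B + 0.357×(-3.2)
0.209·δ_B = -7.2 − (-1.707) = -5.493
δ_B = -5.493 / 0.209 = -26.28 per mil

-26.3 per mil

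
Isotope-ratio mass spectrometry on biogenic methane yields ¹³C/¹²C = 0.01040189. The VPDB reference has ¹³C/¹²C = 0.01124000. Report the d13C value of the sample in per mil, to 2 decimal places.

d13C = (R_sample / R_standard − 1) × 1000
R_sample / R_standard = 0.01040189 / 0.01124000 = 0.925435
d13C = (0.925435 − 1) × 1000 = -74.565 per mil

-74.56 per mil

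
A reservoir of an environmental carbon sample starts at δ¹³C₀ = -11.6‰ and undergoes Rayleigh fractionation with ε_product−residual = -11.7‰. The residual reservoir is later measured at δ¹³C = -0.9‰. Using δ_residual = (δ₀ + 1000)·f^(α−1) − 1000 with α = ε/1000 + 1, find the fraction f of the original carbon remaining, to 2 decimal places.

α − 1 = ε/1000 = -0.0117
(δ_res + 1000)/(δ₀ + 1000) = (-0.9 + 1000)/(-11.6 + 1000) = 999.1/988.4 = 1.010826
f = 1.010826^(1/-0.0117) = exp(ln(1.010826)/-0.0117) = exp(0.01077/-0.0117)
f = exp(-0.9203) = 0.3984

0.40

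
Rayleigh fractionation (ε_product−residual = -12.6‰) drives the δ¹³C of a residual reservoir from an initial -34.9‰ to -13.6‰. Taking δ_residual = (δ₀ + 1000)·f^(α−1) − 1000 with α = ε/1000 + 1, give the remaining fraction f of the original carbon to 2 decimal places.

α − 1 = ε/1000 = -0.0126
(δ_res + 1000)/(δ₀ + 1000) = (-13.6 + 1000)/(-34.9 + 1000) = 986.4/965.1 = 1.022070
f = 1.022070^(1/-0.0126) = exp(ln(1.022070)/-0.0126) = exp(0.02183/-0.0126)
f = exp(-1.7326) = 0.1768

0.18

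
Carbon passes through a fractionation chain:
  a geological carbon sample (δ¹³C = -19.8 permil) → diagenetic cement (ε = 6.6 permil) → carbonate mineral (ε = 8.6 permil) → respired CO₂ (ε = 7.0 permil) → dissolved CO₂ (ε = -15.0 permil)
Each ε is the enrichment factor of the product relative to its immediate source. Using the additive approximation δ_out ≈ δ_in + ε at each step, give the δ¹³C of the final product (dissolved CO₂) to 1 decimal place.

-12.6 permil

step 1: δ ≈ -19.8 + (6.6) = -13.2 permil
step 2: δ ≈ -13.2 + (8.6) = -4.6 permil
step 3: δ ≈ -4.6 + (7.0) = 2.4 permil
step 4: δ ≈ 2.4 + (-15.0) = -12.6 permil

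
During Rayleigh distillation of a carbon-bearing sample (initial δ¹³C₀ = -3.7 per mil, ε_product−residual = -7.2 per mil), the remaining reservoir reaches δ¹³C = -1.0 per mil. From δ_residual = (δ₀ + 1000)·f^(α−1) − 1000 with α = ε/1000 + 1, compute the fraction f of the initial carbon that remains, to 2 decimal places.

α − 1 = ε/1000 = -0.0072
(δ_res + 1000)/(δ₀ + 1000) = (-1.0 + 1000)/(-3.7 + 1000) = 999.0/996.3 = 1.002710
f = 1.002710^(1/-0.0072) = exp(ln(1.002710)/-0.0072) = exp(0.00271/-0.0072)
f = exp(-0.3759) = 0.6867

0.69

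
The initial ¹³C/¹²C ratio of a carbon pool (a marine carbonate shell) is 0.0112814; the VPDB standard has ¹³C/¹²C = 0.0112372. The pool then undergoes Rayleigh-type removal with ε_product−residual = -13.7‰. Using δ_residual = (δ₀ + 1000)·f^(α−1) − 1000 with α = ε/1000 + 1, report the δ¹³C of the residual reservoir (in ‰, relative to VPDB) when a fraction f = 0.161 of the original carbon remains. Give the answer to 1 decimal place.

29.4‰

δ₀ = (0.0112814/0.0112372 − 1)×1000 = (1.003933 − 1)×1000 = 3.933‰
α − 1 = ε/1000 = -0.0137
f^(α−1) = 0.161^(-0.0137) = 1.025337
δ_res = (3.933 + 1000) × 1.025337 − 1000 = 1029.370 − 1000 = 29.37‰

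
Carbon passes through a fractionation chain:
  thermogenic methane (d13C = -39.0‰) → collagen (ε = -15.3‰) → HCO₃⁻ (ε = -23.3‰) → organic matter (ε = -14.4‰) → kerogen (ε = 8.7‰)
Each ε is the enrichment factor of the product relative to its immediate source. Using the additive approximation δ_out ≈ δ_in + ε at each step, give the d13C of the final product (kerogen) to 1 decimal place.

step 1: δ ≈ -39.0 + (-15.3) = -54.3‰
step 2: δ ≈ -54.3 + (-23.3) = -77.6‰
step 3: δ ≈ -77.6 + (-14.4) = -92.0‰
step 4: δ ≈ -92.0 + (8.7) = -83.3‰

-83.3‰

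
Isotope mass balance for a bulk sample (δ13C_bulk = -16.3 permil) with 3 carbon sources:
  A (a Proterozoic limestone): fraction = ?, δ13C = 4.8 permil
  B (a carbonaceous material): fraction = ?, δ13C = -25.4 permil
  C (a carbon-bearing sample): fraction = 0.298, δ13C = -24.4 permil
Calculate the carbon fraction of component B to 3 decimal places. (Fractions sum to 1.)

0.411

Let f_B and f_A be the unknown fractions; fractions sum to 1 so f_B + f_A = 0.702.
Mass balance: Σ fᵢ·δᵢ = δ_bulk ⇒ f_B·(-25.4) + f_A·(4.8) = -16.3 − (-7.271) = -9.029
Substitute f_A = 0.702 − f_B:
f_B·(-25.4 − 4.8) = -9.029 − 0.702×(4.8) = -12.398
f_B = -12.398 / -30.2 = 0.4105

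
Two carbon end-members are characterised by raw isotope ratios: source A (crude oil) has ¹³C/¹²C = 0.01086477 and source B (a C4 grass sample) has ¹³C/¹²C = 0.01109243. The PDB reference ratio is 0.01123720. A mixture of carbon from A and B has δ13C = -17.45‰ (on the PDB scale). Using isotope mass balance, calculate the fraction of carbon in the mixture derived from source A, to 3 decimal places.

δ_A = (0.01086477/0.01123720 − 1)×1000 = (0.966857 − 1)×1000 = -33.143‰
δ_B = (0.01109243/0.01123720 − 1)×1000 = (0.987117 − 1)×1000 = -12.883‰
f_A = (δ_mix − δ_B)/(δ_A − δ_B) = (-17.45 − (-12.883))/(-33.143 − (-12.883))
f_A = -4.567 / -20.259 = 0.2254

0.225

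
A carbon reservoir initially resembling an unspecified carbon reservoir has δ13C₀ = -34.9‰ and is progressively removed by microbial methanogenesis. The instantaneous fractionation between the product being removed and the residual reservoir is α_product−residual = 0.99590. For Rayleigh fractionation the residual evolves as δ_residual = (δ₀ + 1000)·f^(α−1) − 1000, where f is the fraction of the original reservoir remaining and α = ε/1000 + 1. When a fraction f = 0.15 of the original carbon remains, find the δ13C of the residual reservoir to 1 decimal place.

Rayleigh residual: δ_res = (δ₀ + 1000)·f^(α−1) − 1000
α − 1 = -0.00410
f^(α−1) = 0.15^(-0.00410) = 1.007809
δ_res = (-34.9 + 1000) × 1.007809 − 1000 = 972.636 − 1000 = -27.36‰

-27.4‰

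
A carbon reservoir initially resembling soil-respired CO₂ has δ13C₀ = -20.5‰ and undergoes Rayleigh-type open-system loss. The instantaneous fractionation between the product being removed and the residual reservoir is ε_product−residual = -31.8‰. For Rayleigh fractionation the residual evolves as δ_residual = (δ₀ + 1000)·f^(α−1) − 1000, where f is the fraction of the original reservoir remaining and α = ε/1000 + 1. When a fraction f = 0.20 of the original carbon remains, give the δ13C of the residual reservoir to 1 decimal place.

30.9‰

Rayleigh residual: δ_res = (δ₀ + 1000)·f^(α−1) − 1000
α = ε/1000 + 1 = 0.96820, so α − 1 = -0.03180
f^(α−1) = 0.20^(-0.03180) = 1.052512
δ_res = (-20.5 + 1000) × 1.052512 − 1000 = 1030.936 − 1000 = 30.94‰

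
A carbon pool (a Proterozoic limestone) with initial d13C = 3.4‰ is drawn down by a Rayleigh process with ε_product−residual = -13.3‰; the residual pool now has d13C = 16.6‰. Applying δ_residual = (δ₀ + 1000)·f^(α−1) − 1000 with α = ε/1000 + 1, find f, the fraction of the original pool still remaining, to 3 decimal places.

0.374

α − 1 = ε/1000 = -0.0133
(δ_res + 1000)/(δ₀ + 1000) = (16.6 + 1000)/(3.4 + 1000) = 1016.6/1003.4 = 1.013155
f = 1.013155^(1/-0.0133) = exp(ln(1.013155)/-0.0133) = exp(0.01307/-0.0133)
f = exp(-0.9827) = 0.3743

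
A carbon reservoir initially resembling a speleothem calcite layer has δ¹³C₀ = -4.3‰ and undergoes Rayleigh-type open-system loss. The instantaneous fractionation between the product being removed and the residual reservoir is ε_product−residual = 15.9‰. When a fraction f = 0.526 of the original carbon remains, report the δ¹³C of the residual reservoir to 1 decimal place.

-14.4‰

Rayleigh residual: δ_res = (δ₀ + 1000)·f^(α−1) − 1000
α = ε/1000 + 1 = 1.01590, so α − 1 = 0.01590
f^(α−1) = 0.526^(0.01590) = 0.989837
δ_res = (-4.3 + 1000) × 0.989837 − 1000 = 985.581 − 1000 = -14.42‰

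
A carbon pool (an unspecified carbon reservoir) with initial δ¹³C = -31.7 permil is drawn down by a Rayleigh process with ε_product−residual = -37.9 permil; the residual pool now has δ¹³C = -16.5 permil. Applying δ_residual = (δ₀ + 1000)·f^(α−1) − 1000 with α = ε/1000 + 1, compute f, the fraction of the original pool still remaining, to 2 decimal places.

0.66

α − 1 = ε/1000 = -0.0379
(δ_res + 1000)/(δ₀ + 1000) = (-16.5 + 1000)/(-31.7 + 1000) = 983.5/968.3 = 1.015698
f = 1.015698^(1/-0.0379) = exp(ln(1.015698)/-0.0379) = exp(0.01558/-0.0379)
f = exp(-0.4110) = 0.6630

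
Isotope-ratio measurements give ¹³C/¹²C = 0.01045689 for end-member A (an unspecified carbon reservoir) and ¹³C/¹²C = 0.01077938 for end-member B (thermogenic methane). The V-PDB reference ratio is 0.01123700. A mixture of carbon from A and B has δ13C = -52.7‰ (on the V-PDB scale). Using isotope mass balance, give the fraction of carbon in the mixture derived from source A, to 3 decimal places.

δ_A = (0.01045689/0.01123700 − 1)×1000 = (0.930577 − 1)×1000 = -69.423‰
δ_B = (0.01077938/0.01123700 − 1)×1000 = (0.959276 − 1)×1000 = -40.724‰
f_A = (δ_mix − δ_B)/(δ_A − δ_B) = (-52.7 − (-40.724))/(-69.423 − (-40.724))
f_A = -11.976 / -28.699 = 0.4173

0.417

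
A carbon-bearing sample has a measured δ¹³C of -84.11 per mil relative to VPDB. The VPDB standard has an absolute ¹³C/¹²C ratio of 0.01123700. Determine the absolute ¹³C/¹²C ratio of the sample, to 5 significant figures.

R_sample = R_standard × (δ¹³C/1000 + 1)
R_sample = 0.01123700 × (-84.11/1000 + 1) = 0.01123700 × 0.915890
R_sample = 0.0102919

0.010292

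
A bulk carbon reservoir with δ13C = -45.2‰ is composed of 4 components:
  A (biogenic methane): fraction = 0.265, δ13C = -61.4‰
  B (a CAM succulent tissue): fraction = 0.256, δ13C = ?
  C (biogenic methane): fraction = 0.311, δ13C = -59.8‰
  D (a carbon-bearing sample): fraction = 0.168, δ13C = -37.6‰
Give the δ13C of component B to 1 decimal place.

-15.7‰

Isotope mass balance: δ_bulk = Σ fᵢ·δᵢ.
-45.2 = 0.265×(-61.4) + 0.256×δ_B + 0.311×(-59.8) + 0.168×(-37.6)
0.256·δ_B = -45.2 − (-41.186) = -4.014
δ_B = -4.014 / 0.256 = -15.68‰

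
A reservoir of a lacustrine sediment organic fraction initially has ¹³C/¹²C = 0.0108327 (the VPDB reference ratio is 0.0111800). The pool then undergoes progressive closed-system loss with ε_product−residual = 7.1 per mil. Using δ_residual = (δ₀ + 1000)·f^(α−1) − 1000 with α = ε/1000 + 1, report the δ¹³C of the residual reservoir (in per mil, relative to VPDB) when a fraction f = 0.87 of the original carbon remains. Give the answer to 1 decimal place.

δ₀ = (0.0108327/0.0111800 − 1)×1000 = (0.968936 − 1)×1000 = -31.064 per mil
α − 1 = ε/1000 = 0.0071
f^(α−1) = 0.87^(0.0071) = 0.999012
δ_res = (-31.064 + 1000) × 0.999012 − 1000 = 967.978 − 1000 = -32.02 per mil

-32.0 per mil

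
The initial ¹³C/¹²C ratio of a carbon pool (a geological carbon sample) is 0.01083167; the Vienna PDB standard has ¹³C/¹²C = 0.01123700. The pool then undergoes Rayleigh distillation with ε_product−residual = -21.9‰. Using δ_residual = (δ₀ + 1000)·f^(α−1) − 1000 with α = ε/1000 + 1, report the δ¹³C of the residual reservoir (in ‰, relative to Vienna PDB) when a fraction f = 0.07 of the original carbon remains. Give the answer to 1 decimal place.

δ₀ = (0.01083167/0.01123700 − 1)×1000 = (0.963929 − 1)×1000 = -36.071‰
α − 1 = ε/1000 = -0.0219
f^(α−1) = 0.07^(-0.0219) = 1.059967
δ_res = (-36.071 + 1000) × 1.059967 − 1000 = 1021.733 − 1000 = 21.73‰

21.7‰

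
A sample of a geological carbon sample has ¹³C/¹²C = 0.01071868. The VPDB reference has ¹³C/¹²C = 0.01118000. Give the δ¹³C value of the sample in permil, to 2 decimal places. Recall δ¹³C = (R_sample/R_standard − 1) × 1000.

-41.26 permil

δ¹³C = (R_sample / R_standard − 1) × 1000
R_sample / R_standard = 0.01071868 / 0.01118000 = 0.958737
δ¹³C = (0.958737 − 1) × 1000 = -41.263 permil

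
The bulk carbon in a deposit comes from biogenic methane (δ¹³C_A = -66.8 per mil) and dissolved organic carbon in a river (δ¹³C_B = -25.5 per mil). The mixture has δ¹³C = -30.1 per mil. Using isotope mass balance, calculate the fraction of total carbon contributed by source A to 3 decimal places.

0.111

δ_mix = f_A·δ_A + (1 − f_A)·δ_B  ⇒  f_A = (δ_mix − δ_B)/(δ_A − δ_B)
f_A = (-30.1 − (-25.5)) / (-66.8 − (-25.5))
f_A = -4.6 / -41.3 = 0.1114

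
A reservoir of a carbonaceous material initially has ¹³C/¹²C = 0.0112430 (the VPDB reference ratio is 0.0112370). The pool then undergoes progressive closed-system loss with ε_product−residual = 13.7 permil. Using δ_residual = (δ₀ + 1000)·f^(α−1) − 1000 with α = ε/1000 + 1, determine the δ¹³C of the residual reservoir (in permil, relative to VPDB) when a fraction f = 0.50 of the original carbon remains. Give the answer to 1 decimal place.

-8.9 permil

δ₀ = (0.0112430/0.0112370 − 1)×1000 = (1.000534 − 1)×1000 = 0.534 permil
α − 1 = ε/1000 = 0.0137
f^(α−1) = 0.50^(0.0137) = 0.990549
δ_res = (0.534 + 1000) × 0.990549 − 1000 = 991.078 − 1000 = -8.92 permil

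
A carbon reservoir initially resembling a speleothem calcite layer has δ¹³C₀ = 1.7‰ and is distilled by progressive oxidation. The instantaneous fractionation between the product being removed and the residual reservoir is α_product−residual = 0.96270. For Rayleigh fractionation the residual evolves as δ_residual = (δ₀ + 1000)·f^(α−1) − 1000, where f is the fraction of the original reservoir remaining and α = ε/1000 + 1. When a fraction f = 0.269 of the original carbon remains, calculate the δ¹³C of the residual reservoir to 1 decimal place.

Rayleigh residual: δ_res = (δ₀ + 1000)·f^(α−1) − 1000
α − 1 = -0.03730
f^(α−1) = 0.269^(-0.03730) = 1.050196
δ_res = (1.7 + 1000) × 1.050196 − 1000 = 1051.981 − 1000 = 51.98‰

52.0‰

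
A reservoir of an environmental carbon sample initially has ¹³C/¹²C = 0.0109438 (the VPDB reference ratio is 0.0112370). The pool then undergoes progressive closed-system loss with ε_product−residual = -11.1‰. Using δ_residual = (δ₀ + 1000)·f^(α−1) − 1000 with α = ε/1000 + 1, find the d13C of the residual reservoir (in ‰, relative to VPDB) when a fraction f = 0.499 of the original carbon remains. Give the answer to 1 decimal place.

δ₀ = (0.0109438/0.0112370 − 1)×1000 = (0.973908 − 1)×1000 = -26.092‰
α − 1 = ε/1000 = -0.0111
f^(α−1) = 0.499^(-0.0111) = 1.007746
δ_res = (-26.092 + 1000) × 1.007746 − 1000 = 981.452 − 1000 = -18.55‰

-18.5‰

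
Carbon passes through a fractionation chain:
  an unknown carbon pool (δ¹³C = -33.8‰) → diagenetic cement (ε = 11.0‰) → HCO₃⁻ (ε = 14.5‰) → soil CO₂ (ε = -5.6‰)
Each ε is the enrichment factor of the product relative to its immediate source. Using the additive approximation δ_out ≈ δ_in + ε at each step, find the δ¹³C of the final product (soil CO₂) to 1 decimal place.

-13.9‰

step 1: δ ≈ -33.8 + (11.0) = -22.8‰
step 2: δ ≈ -22.8 + (14.5) = -8.3‰
step 3: δ ≈ -8.3 + (-5.6) = -13.9‰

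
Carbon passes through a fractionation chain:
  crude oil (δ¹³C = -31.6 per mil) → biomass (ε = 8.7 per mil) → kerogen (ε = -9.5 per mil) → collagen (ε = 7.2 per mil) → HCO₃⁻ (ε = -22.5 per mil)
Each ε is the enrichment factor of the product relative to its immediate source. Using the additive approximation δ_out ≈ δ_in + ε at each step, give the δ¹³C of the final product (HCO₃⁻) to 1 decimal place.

step 1: δ ≈ -31.6 + (8.7) = -22.9 per mil
step 2: δ ≈ -22.9 + (-9.5) = -32.4 per mil
step 3: δ ≈ -32.4 + (7.2) = -25.2 per mil
step 4: δ ≈ -25.2 + (-22.5) = -47.7 per mil

-47.7 per mil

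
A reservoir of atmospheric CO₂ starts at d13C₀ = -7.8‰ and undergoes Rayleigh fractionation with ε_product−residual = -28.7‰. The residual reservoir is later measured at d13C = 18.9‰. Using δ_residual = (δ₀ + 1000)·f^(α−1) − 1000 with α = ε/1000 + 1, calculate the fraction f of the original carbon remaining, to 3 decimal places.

0.396

α − 1 = ε/1000 = -0.0287
(δ_res + 1000)/(δ₀ + 1000) = (18.9 + 1000)/(-7.8 + 1000) = 1018.9/992.2 = 1.026910
f = 1.026910^(1/-0.0287) = exp(ln(1.026910)/-0.0287) = exp(0.02655/-0.0287)
f = exp(-0.9252) = 0.3964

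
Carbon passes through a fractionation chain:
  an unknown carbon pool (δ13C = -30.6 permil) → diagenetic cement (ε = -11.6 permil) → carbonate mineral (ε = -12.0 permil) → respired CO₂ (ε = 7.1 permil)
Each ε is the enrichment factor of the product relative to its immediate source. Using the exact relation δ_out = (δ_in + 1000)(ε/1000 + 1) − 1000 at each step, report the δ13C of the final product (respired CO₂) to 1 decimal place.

-46.6 permil

step 1: δ = (-30.60 + 1000)·(-11.6/1000 + 1) − 1000 = -41.85 permil
step 2: δ = (-41.85 + 1000)·(-12.0/1000 + 1) − 1000 = -53.34 permil
step 3: δ = (-53.34 + 1000)·(7.1/1000 + 1) − 1000 = -46.62 permil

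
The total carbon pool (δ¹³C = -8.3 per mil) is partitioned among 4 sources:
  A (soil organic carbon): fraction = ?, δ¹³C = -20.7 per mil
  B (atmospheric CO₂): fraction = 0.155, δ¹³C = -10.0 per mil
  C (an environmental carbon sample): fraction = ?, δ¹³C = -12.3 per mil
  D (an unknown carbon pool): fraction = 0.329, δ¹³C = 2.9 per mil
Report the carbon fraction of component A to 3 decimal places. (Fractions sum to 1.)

Let f_A and f_C be the unknown fractions; fractions sum to 1 so f_A + f_C = 0.516.
Mass balance: Σ fᵢ·δᵢ = δ_bulk ⇒ f_A·(-20.7) + f_C·(-12.3) = -8.3 − (-0.596) = -7.704
Substitute f_C = 0.516 − f_A:
f_A·(-20.7 − -12.3) = -7.704 − 0.516×(-12.3) = -1.357
f_A = -1.357 / -8.4 = 0.1616

0.162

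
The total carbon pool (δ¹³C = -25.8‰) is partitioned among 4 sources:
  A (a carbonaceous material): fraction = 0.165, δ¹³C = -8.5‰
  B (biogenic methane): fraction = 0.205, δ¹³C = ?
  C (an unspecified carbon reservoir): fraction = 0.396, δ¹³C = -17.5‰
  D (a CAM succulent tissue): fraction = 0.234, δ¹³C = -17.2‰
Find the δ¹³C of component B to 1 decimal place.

Isotope mass balance: δ_bulk = Σ fᵢ·δᵢ.
-25.8 = 0.165×(-8.5) + 0.205×δ_B + 0.396×(-17.5) + 0.234×(-17.2)
0.205·δ_B = -25.8 − (-12.357) = -13.443
δ_B = -13.443 / 0.205 = -65.57‰

-65.6‰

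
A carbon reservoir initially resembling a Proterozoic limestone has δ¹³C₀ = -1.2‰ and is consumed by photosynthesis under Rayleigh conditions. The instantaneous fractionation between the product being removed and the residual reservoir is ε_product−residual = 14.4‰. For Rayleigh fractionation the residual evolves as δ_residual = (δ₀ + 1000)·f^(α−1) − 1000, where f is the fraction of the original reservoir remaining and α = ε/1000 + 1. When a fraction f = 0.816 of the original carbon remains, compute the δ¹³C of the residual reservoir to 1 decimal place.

-4.1‰

Rayleigh residual: δ_res = (δ₀ + 1000)·f^(α−1) − 1000
α = ε/1000 + 1 = 1.01440, so α − 1 = 0.01440
f^(α−1) = 0.816^(0.01440) = 0.997076
δ_res = (-1.2 + 1000) × 0.997076 − 1000 = 995.880 − 1000 = -4.12‰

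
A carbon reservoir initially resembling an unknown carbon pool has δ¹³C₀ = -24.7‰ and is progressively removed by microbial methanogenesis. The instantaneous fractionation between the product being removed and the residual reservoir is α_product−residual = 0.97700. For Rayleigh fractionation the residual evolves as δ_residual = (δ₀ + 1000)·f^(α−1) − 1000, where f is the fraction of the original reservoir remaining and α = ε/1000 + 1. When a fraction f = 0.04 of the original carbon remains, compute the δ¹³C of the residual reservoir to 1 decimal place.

Rayleigh residual: δ_res = (δ₀ + 1000)·f^(α−1) − 1000
α − 1 = -0.02300
f^(α−1) = 0.04^(-0.02300) = 1.076844
δ_res = (-24.7 + 1000) × 1.076844 − 1000 = 1050.246 − 1000 = 50.25‰

50.2‰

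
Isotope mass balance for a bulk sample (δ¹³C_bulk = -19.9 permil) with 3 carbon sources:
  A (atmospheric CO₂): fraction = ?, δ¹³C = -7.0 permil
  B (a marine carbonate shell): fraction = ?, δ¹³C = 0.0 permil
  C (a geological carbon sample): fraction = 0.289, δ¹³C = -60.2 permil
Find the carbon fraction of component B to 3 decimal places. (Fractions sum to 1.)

Let f_B and f_A be the unknown fractions; fractions sum to 1 so f_B + f_A = 0.711.
Mass balance: Σ fᵢ·δᵢ = δ_bulk ⇒ f_B·(0.0) + f_A·(-7.0) = -19.9 − (-17.398) = -2.502
Substitute f_A = 0.711 − f_B:
f_B·(0.0 − -7.0) = -2.502 − 0.711×(-7.0) = 2.475
f_B = 2.475 / 7.0 = 0.3535

0.354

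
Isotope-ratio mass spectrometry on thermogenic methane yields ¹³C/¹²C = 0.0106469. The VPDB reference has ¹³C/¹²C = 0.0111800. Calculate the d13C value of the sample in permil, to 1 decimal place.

d13C = (R_sample / R_standard − 1) × 1000
R_sample / R_standard = 0.0106469 / 0.0111800 = 0.952317
d13C = (0.952317 − 1) × 1000 = -47.68 permil

-47.7 permil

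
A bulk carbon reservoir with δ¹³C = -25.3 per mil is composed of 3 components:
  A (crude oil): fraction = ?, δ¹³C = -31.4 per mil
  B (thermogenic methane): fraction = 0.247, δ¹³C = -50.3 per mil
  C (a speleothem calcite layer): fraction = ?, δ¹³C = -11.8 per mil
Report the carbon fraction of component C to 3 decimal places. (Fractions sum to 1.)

Let f_C and f_A be the unknown fractions; fractions sum to 1 so f_C + f_A = 0.753.
Mass balance: Σ fᵢ·δᵢ = δ_bulk ⇒ f_C·(-11.8) + f_A·(-31.4) = -25.3 − (-12.424) = -12.876
Substitute f_A = 0.753 − f_C:
f_C·(-11.8 − -31.4) = -12.876 − 0.753×(-31.4) = 10.768
f_C = 10.768 / 19.6 = 0.5494

0.549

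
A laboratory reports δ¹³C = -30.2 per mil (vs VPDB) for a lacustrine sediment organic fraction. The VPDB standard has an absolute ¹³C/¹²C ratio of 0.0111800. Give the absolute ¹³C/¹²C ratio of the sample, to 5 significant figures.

0.010842

R_sample = R_standard × (δ¹³C/1000 + 1)
R_sample = 0.0111800 × (-30.2/1000 + 1) = 0.0111800 × 0.969800
R_sample = 0.0108424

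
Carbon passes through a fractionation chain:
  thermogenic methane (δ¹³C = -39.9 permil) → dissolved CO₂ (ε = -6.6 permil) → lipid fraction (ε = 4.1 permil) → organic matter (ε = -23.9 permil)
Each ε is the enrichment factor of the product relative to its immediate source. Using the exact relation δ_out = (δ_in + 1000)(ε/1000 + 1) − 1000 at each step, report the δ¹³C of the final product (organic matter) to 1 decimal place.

-65.2 permil

step 1: δ = (-39.90 + 1000)·(-6.6/1000 + 1) − 1000 = -46.24 permil
step 2: δ = (-46.24 + 1000)·(4.1/1000 + 1) − 1000 = -42.33 permil
step 3: δ = (-42.33 + 1000)·(-23.9/1000 + 1) − 1000 = -65.21 permil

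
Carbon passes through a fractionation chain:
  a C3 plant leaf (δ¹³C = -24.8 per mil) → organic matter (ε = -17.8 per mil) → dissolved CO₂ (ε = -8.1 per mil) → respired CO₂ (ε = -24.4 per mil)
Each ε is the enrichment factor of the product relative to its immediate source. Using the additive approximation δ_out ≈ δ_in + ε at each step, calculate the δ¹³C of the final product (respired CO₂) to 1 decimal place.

step 1: δ ≈ -24.8 + (-17.8) = -42.6 per mil
step 2: δ ≈ -42.6 + (-8.1) = -50.7 per mil
step 3: δ ≈ -50.7 + (-24.4) = -75.1 per mil

-75.1 per mil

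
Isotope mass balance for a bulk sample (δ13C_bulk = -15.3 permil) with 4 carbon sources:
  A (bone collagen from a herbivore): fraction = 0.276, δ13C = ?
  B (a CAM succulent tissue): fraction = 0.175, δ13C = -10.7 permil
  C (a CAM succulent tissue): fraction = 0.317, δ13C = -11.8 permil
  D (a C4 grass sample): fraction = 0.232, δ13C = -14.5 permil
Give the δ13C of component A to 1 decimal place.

Isotope mass balance: δ_bulk = Σ fᵢ·δᵢ.
-15.3 = 0.276×δ_A + 0.175×(-10.7) + 0.317×(-11.8) + 0.232×(-14.5)
0.276·δ_A = -15.3 − (-8.977) = -6.323
δ_A = -6.323 / 0.276 = -22.91 permil

-22.9 permil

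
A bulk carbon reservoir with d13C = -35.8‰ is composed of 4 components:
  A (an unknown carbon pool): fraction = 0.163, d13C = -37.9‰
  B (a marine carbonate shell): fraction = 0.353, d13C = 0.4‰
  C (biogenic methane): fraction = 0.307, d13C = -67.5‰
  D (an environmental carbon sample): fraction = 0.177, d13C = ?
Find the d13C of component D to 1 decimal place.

-51.1‰

Isotope mass balance: δ_bulk = Σ fᵢ·δᵢ.
-35.8 = 0.163×(-37.9) + 0.353×(0.4) + 0.307×(-67.5) + 0.177×δ_D
0.177·δ_D = -35.8 − (-26.759) = -9.041
δ_D = -9.041 / 0.177 = -51.08‰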